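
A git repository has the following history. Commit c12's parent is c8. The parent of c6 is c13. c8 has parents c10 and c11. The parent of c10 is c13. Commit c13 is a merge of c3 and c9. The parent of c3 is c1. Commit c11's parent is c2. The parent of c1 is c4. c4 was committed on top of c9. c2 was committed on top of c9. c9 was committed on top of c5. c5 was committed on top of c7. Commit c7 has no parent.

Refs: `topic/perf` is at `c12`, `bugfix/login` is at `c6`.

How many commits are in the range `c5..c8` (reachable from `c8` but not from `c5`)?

Reachable from c8: {c1, c10, c11, c13, c2, c3, c4, c5, c7, c8, c9}.
Reachable from c5: {c5, c7}.
In c8's history but not c5's: {c1, c10, c11, c13, c2, c3, c4, c8, c9} — 9 commits.

9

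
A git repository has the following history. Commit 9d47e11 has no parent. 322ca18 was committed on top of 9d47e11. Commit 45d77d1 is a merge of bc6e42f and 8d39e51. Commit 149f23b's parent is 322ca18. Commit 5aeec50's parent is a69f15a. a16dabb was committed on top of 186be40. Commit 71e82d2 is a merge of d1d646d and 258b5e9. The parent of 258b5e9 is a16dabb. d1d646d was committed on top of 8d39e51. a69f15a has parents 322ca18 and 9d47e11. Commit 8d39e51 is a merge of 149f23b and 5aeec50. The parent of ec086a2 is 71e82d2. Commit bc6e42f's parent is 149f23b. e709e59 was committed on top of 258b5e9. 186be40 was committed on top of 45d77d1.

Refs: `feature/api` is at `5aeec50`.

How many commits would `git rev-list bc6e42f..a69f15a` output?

1

Reachable from a69f15a: {322ca18, 9d47e11, a69f15a}.
Reachable from bc6e42f: {149f23b, 322ca18, 9d47e11, bc6e42f}.
In a69f15a's history but not bc6e42f's: {a69f15a} — 1 commit.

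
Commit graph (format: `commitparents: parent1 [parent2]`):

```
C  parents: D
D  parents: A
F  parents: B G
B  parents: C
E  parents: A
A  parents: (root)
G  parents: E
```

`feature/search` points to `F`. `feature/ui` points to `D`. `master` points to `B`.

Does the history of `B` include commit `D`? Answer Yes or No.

Yes

Ancestors of B (commits reachable by following parents): {A, B, C, D}.
D is in that set, so it is an ancestor of B.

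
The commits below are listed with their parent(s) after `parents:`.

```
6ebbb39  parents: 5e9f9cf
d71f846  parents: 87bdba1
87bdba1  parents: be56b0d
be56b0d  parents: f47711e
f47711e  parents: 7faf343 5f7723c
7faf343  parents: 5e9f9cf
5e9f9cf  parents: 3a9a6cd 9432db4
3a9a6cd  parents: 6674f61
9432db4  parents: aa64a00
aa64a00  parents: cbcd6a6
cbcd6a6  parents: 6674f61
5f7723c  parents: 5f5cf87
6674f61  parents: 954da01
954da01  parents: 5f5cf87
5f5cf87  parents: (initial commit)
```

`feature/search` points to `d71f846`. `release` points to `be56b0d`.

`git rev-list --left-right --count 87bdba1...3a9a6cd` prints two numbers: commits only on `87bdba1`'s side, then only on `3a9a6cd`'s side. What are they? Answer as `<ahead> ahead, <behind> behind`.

Reachable from 87bdba1: {3a9a6cd, 5e9f9cf, 5f5cf87, 5f7723c, 6674f61, 7faf343, 87bdba1, 9432db4, 954da01, aa64a00, be56b0d, cbcd6a6, f47711e}.
Reachable from 3a9a6cd: {3a9a6cd, 5f5cf87, 6674f61, 954da01}.
Only in 87bdba1's history (ahead): {5e9f9cf, 5f7723c, 7faf343, 87bdba1, 9432db4, aa64a00, be56b0d, cbcd6a6, f47711e} — 9.
Only in 3a9a6cd's history (behind): {} — 0.

9 ahead, 0 behind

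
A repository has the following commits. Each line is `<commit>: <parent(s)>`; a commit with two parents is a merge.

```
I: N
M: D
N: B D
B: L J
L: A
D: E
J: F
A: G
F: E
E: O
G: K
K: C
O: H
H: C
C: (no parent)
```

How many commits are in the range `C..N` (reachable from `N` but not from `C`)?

Reachable from N: {A, B, C, D, E, F, G, H, J, K, L, N, O}.
Reachable from C: {C}.
In N's history but not C's: {A, B, D, E, F, G, H, J, K, L, N, O} — 12 commits.

12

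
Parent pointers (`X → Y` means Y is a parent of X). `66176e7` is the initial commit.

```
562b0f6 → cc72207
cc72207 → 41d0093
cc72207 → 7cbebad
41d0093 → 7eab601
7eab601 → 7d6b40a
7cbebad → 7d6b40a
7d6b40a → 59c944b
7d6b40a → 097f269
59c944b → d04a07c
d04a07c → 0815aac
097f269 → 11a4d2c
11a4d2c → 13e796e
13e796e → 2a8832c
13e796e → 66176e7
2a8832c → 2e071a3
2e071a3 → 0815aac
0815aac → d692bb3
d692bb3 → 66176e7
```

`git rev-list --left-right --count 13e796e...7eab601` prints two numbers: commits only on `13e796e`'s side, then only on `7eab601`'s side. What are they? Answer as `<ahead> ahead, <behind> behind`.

0 ahead, 6 behind

Reachable from 13e796e: {0815aac, 13e796e, 2a8832c, 2e071a3, 66176e7, d692bb3}.
Reachable from 7eab601: {0815aac, 097f269, 11a4d2c, 13e796e, 2a8832c, 2e071a3, 59c944b, 66176e7, 7d6b40a, 7eab601, d04a07c, d692bb3}.
Only in 13e796e's history (ahead): {} — 0.
Only in 7eab601's history (behind): {097f269, 11a4d2c, 59c944b, 7d6b40a, 7eab601, d04a07c} — 6.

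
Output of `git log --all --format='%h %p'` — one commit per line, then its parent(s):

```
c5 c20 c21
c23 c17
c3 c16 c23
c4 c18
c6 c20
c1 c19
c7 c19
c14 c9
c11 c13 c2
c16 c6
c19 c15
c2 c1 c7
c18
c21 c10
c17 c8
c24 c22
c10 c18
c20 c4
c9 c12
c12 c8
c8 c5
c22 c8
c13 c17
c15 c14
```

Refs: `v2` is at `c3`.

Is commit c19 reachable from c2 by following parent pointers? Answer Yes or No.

Yes

Ancestors of c2 (commits reachable by following parents): {c1, c10, c12, c14, c15, c18, c19, c2, c20, c21, c4, c5, c7, c8, c9}.
c19 is in that set, so it is an ancestor of c2.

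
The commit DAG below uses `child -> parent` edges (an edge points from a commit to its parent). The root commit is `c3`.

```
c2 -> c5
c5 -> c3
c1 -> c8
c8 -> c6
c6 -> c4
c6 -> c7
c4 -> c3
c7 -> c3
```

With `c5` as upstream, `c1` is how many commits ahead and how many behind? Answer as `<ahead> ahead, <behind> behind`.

5 ahead, 1 behind

Reachable from c1: {c1, c3, c4, c6, c7, c8}.
Reachable from c5: {c3, c5}.
Only in c1's history (ahead): {c1, c4, c6, c7, c8} — 5.
Only in c5's history (behind): {c5} — 1.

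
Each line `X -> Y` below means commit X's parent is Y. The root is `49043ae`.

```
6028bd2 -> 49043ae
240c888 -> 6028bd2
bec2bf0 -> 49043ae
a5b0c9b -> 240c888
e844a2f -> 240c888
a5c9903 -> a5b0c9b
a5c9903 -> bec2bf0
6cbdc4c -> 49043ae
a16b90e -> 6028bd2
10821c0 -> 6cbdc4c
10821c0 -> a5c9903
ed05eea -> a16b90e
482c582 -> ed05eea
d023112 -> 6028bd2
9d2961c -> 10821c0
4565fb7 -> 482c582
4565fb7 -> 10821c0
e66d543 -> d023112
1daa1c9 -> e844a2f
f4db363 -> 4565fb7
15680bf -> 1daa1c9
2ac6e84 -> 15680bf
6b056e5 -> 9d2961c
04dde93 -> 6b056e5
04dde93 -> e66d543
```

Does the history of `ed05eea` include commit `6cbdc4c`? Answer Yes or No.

No

Ancestors of ed05eea: {49043ae, 6028bd2, a16b90e, ed05eea}.
6cbdc4c is not in that set, so it is not an ancestor of ed05eea.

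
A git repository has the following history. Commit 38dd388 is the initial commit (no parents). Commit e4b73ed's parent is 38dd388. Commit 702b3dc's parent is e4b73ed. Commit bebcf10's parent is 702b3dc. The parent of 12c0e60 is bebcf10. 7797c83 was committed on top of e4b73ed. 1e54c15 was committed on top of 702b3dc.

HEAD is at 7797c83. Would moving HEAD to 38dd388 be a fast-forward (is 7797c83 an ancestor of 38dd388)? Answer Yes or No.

No

A fast-forward from 7797c83 to 38dd388 is possible iff 7797c83 is an ancestor of 38dd388.
Ancestors of 38dd388: {38dd388}.
7797c83 is not among them, so fast-forward is not possible.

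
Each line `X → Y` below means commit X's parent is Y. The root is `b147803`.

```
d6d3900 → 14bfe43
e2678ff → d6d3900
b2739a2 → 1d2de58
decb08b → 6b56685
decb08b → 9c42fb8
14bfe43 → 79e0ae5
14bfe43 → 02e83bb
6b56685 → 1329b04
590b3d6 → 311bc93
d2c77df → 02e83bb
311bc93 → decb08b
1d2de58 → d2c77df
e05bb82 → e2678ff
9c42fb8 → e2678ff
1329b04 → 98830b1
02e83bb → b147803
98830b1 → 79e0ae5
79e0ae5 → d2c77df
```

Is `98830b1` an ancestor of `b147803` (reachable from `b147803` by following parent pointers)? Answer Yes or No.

Ancestors of b147803: {b147803}.
98830b1 is not in that set, so it is not an ancestor of b147803.

No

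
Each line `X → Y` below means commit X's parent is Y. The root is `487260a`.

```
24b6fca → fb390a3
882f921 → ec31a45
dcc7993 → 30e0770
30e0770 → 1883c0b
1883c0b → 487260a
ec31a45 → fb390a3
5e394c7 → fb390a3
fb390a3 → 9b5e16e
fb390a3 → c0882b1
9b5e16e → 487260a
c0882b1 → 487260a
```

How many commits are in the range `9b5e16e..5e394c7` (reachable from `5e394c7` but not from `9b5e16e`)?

Reachable from 5e394c7: {487260a, 5e394c7, 9b5e16e, c0882b1, fb390a3}.
Reachable from 9b5e16e: {487260a, 9b5e16e}.
In 5e394c7's history but not 9b5e16e's: {5e394c7, c0882b1, fb390a3} — 3 commits.

3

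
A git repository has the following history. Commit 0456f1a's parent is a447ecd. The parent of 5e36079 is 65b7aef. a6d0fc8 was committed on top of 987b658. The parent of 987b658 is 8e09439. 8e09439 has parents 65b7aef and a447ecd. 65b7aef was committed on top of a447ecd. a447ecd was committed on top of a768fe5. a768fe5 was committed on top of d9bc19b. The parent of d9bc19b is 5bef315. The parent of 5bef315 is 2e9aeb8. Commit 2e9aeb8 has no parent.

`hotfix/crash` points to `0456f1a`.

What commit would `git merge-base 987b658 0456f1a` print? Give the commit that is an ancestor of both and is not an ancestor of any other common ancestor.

a447ecd

Ancestors of 987b658: {2e9aeb8, 5bef315, 65b7aef, 8e09439, 987b658, a447ecd, a768fe5, d9bc19b}.
Ancestors of 0456f1a: {0456f1a, 2e9aeb8, 5bef315, a447ecd, a768fe5, d9bc19b}.
Common ancestors: {2e9aeb8, 5bef315, a447ecd, a768fe5, d9bc19b}.
Among these, a447ecd is not an ancestor of any other common ancestor — it is the merge base.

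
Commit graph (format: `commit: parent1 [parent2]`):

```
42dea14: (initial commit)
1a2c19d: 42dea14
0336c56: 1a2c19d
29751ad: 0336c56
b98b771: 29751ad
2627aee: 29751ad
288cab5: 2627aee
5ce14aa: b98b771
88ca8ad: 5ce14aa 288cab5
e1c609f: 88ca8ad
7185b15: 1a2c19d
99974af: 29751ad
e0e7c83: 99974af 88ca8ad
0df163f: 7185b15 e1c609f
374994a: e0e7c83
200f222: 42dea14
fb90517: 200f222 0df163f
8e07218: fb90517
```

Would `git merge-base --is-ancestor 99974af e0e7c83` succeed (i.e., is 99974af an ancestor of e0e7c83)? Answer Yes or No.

Ancestors of e0e7c83 (commits reachable by following parents): {0336c56, 1a2c19d, 2627aee, 288cab5, 29751ad, 42dea14, 5ce14aa, 88ca8ad, 99974af, b98b771, e0e7c83}.
99974af is in that set, so it is an ancestor of e0e7c83.

Yes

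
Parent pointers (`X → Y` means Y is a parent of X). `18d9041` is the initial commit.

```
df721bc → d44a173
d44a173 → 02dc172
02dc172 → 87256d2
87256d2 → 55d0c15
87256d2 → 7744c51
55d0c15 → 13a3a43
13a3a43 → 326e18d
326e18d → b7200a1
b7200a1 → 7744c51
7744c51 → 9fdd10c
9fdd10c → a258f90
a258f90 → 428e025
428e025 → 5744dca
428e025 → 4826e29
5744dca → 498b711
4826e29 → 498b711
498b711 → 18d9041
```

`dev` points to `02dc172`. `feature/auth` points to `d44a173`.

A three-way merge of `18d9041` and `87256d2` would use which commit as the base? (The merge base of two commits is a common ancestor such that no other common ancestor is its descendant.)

Ancestors of 18d9041: {18d9041}.
Ancestors of 87256d2: {13a3a43, 18d9041, 326e18d, 428e025, 4826e29, 498b711, 55d0c15, 5744dca, 7744c51, 87256d2, 9fdd10c, a258f90, b7200a1}.
Common ancestors: {18d9041}.
The only common ancestor is 18d9041, so it is the merge base.

18d9041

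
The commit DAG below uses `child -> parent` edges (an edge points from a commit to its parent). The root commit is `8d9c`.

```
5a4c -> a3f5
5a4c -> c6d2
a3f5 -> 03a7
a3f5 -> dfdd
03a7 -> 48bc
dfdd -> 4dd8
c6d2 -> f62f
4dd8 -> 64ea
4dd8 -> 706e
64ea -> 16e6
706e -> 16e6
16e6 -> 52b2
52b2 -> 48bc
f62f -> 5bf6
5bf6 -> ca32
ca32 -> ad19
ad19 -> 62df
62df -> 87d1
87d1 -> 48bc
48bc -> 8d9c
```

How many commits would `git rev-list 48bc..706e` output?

3

Reachable from 706e: {16e6, 48bc, 52b2, 706e, 8d9c}.
Reachable from 48bc: {48bc, 8d9c}.
In 706e's history but not 48bc's: {16e6, 52b2, 706e} — 3 commits.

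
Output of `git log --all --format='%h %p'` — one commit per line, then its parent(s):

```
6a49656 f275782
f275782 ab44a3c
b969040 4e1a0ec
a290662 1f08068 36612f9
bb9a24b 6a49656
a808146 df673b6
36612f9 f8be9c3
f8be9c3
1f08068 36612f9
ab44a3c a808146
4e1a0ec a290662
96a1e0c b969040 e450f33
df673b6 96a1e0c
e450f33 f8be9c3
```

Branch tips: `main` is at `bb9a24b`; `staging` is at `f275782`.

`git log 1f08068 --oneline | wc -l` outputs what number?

3

Walking parent pointers from 1f08068: reachable set = {1f08068, 36612f9, f8be9c3}.
That is 3 commits.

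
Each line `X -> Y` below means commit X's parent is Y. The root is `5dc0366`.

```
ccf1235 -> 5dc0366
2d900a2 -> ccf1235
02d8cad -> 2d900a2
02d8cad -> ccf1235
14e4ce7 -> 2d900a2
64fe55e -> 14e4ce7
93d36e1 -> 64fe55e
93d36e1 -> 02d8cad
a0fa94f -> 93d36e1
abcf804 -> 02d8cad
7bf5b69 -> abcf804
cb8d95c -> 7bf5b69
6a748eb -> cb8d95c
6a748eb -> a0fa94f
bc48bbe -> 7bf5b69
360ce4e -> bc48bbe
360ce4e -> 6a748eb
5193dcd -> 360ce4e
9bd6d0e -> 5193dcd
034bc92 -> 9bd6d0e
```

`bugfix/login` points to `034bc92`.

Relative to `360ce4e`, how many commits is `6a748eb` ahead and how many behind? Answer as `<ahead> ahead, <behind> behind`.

Reachable from 6a748eb: {02d8cad, 14e4ce7, 2d900a2, 5dc0366, 64fe55e, 6a748eb, 7bf5b69, 93d36e1, a0fa94f, abcf804, cb8d95c, ccf1235}.
Reachable from 360ce4e: {02d8cad, 14e4ce7, 2d900a2, 360ce4e, 5dc0366, 64fe55e, 6a748eb, 7bf5b69, 93d36e1, a0fa94f, abcf804, bc48bbe, cb8d95c, ccf1235}.
Only in 6a748eb's history (ahead): {} — 0.
Only in 360ce4e's history (behind): {360ce4e, bc48bbe} — 2.

0 ahead, 2 behind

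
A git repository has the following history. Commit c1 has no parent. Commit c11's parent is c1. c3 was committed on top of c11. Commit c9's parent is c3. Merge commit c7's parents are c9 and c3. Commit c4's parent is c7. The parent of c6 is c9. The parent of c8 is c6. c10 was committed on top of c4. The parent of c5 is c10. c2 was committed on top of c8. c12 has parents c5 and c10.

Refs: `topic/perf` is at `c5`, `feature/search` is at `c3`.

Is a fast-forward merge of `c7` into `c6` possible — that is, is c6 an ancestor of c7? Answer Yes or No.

A fast-forward from c6 to c7 is possible iff c6 is an ancestor of c7.
Ancestors of c7: {c1, c11, c3, c7, c9}.
c6 is not among them, so fast-forward is not possible.

No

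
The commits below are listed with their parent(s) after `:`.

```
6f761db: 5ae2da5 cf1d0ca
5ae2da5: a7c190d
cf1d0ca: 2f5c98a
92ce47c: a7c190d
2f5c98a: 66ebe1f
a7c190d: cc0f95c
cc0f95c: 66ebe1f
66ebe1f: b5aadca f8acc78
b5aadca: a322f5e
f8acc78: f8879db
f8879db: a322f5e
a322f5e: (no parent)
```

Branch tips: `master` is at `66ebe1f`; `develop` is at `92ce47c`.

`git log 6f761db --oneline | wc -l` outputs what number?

Walking parent pointers from 6f761db: reachable set = {2f5c98a, 5ae2da5, 66ebe1f, 6f761db, a322f5e, a7c190d, b5aadca, cc0f95c, cf1d0ca, f8879db, f8acc78}.
That is 11 commits.

11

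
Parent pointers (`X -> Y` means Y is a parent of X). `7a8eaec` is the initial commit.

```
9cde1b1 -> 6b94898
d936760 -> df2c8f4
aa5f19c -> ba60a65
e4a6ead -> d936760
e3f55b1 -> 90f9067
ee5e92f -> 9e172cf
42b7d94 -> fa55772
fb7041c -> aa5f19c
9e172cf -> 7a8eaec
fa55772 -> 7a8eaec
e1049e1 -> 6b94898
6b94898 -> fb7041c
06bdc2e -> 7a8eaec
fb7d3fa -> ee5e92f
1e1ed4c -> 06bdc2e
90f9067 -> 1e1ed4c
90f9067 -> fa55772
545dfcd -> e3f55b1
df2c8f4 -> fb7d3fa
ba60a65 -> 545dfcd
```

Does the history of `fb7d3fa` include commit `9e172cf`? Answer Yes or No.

Yes

Ancestors of fb7d3fa (commits reachable by following parents): {7a8eaec, 9e172cf, ee5e92f, fb7d3fa}.
9e172cf is in that set, so it is an ancestor of fb7d3fa.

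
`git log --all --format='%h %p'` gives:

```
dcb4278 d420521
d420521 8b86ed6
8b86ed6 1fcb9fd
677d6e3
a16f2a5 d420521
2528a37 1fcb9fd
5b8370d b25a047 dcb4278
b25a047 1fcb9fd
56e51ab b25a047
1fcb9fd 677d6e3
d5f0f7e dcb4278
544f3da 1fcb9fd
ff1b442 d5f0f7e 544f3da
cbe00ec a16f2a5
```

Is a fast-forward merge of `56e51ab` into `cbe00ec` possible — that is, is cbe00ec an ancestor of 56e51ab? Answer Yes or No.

No

A fast-forward from cbe00ec to 56e51ab is possible iff cbe00ec is an ancestor of 56e51ab.
Ancestors of 56e51ab: {1fcb9fd, 56e51ab, 677d6e3, b25a047}.
cbe00ec is not among them, so fast-forward is not possible.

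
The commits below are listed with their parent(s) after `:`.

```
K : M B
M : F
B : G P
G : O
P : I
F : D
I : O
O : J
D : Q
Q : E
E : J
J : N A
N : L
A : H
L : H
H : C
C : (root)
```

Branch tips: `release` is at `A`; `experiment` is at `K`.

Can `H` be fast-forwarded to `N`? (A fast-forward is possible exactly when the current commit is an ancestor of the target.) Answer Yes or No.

A fast-forward from H to N is possible iff H is an ancestor of N.
Ancestors of N: {C, H, L, N}.
H is among them, so fast-forward is possible.

Yes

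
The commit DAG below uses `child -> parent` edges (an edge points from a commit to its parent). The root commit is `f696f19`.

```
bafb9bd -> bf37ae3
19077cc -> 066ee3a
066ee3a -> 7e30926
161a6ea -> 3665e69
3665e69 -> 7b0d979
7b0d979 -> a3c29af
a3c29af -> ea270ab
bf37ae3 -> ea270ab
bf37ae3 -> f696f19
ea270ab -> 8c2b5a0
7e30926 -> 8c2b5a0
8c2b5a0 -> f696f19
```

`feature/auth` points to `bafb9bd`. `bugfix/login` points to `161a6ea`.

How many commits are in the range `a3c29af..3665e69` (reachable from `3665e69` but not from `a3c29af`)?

2

Reachable from 3665e69: {3665e69, 7b0d979, 8c2b5a0, a3c29af, ea270ab, f696f19}.
Reachable from a3c29af: {8c2b5a0, a3c29af, ea270ab, f696f19}.
In 3665e69's history but not a3c29af's: {3665e69, 7b0d979} — 2 commits.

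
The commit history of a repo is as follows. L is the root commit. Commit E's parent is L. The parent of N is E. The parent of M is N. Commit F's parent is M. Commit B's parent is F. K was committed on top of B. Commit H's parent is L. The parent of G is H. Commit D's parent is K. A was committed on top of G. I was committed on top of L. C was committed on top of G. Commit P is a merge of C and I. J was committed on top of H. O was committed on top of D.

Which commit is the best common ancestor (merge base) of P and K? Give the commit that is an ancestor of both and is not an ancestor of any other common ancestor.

L

Ancestors of P: {C, G, H, I, L, P}.
Ancestors of K: {B, E, F, K, L, M, N}.
Common ancestors: {L}.
The only common ancestor is L, so it is the merge base.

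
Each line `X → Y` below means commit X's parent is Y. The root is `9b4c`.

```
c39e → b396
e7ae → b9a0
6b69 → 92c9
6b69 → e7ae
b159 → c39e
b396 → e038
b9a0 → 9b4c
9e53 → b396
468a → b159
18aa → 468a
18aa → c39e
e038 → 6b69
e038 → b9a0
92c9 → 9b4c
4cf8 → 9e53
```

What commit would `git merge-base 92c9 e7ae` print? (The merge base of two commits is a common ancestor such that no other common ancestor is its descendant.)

9b4c

Ancestors of 92c9: {92c9, 9b4c}.
Ancestors of e7ae: {9b4c, b9a0, e7ae}.
Common ancestors: {9b4c}.
The only common ancestor is 9b4c, so it is the merge base.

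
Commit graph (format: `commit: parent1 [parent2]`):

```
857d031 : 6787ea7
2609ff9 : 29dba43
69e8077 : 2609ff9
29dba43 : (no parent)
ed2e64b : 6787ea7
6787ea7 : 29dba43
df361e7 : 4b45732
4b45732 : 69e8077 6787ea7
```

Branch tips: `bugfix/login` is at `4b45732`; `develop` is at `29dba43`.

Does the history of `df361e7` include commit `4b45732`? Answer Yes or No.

Ancestors of df361e7 (commits reachable by following parents): {2609ff9, 29dba43, 4b45732, 6787ea7, 69e8077, df361e7}.
4b45732 is in that set, so it is an ancestor of df361e7.

Yes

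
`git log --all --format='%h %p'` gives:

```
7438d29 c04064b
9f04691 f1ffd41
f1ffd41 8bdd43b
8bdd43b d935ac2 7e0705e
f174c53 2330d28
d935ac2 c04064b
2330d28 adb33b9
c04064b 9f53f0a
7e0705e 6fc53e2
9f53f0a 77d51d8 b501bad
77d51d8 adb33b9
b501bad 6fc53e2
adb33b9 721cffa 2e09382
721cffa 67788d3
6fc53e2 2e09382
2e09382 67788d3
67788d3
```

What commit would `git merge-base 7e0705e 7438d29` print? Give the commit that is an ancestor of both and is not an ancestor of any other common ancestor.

Ancestors of 7e0705e: {2e09382, 67788d3, 6fc53e2, 7e0705e}.
Ancestors of 7438d29: {2e09382, 67788d3, 6fc53e2, 721cffa, 7438d29, 77d51d8, 9f53f0a, adb33b9, b501bad, c04064b}.
Common ancestors: {2e09382, 67788d3, 6fc53e2}.
Among these, 6fc53e2 is not an ancestor of any other common ancestor — it is the merge base.

6fc53e2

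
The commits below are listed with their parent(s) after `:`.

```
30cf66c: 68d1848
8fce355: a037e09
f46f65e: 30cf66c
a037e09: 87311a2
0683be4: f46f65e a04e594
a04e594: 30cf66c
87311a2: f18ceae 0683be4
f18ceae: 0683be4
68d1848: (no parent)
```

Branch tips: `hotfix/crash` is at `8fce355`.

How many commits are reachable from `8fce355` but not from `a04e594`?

6

Reachable from 8fce355: {0683be4, 30cf66c, 68d1848, 87311a2, 8fce355, a037e09, a04e594, f18ceae, f46f65e}.
Reachable from a04e594: {30cf66c, 68d1848, a04e594}.
In 8fce355's history but not a04e594's: {0683be4, 87311a2, 8fce355, a037e09, f18ceae, f46f65e} — 6 commits.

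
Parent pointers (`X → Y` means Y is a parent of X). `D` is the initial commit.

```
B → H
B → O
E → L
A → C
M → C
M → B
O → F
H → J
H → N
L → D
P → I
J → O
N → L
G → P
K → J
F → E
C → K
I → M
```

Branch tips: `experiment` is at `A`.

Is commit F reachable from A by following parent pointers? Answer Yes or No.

Yes

Ancestors of A (commits reachable by following parents): {A, C, D, E, F, J, K, L, O}.
F is in that set, so it is an ancestor of A.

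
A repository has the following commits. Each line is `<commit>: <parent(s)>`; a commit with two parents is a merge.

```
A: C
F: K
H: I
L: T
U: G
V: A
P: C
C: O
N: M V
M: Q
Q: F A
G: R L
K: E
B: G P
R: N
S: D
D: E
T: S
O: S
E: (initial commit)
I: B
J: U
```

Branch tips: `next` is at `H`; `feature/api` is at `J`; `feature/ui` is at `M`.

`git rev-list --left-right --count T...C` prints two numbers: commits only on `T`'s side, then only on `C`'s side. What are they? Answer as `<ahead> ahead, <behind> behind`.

1 ahead, 2 behind

Reachable from T: {D, E, S, T}.
Reachable from C: {C, D, E, O, S}.
Only in T's history (ahead): {T} — 1.
Only in C's history (behind): {C, O} — 2.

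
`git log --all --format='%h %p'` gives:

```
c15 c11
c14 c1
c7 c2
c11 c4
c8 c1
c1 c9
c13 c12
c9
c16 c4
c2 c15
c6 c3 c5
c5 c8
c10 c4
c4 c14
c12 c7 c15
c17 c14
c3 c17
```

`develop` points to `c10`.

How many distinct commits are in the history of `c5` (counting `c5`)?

4

Walking parent pointers from c5: reachable set = {c1, c5, c8, c9}.
That is 4 commits.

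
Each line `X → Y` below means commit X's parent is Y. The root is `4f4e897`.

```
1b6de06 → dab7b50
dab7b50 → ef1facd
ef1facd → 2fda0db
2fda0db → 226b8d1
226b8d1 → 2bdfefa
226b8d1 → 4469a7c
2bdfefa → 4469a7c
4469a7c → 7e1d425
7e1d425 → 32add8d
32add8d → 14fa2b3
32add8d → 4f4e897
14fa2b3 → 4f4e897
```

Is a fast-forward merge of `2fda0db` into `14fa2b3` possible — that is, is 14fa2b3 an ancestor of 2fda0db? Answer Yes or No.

Yes

A fast-forward from 14fa2b3 to 2fda0db is possible iff 14fa2b3 is an ancestor of 2fda0db.
Ancestors of 2fda0db: {14fa2b3, 226b8d1, 2bdfefa, 2fda0db, 32add8d, 4469a7c, 4f4e897, 7e1d425}.
14fa2b3 is among them, so fast-forward is possible.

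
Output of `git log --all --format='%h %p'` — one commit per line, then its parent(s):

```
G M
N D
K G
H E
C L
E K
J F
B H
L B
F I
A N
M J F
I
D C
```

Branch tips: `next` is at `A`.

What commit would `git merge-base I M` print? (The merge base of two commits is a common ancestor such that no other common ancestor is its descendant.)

Ancestors of I: {I}.
Ancestors of M: {F, I, J, M}.
Common ancestors: {I}.
The only common ancestor is I, so it is the merge base.

I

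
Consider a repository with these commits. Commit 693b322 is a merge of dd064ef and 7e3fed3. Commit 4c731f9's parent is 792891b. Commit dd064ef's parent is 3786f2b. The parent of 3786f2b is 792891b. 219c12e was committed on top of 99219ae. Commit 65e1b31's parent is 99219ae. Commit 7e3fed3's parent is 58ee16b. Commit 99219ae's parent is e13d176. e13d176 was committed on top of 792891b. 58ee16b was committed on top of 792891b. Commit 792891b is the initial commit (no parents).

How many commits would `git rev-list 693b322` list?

6

Walking parent pointers from 693b322: reachable set = {3786f2b, 58ee16b, 693b322, 792891b, 7e3fed3, dd064ef}.
That is 6 commits.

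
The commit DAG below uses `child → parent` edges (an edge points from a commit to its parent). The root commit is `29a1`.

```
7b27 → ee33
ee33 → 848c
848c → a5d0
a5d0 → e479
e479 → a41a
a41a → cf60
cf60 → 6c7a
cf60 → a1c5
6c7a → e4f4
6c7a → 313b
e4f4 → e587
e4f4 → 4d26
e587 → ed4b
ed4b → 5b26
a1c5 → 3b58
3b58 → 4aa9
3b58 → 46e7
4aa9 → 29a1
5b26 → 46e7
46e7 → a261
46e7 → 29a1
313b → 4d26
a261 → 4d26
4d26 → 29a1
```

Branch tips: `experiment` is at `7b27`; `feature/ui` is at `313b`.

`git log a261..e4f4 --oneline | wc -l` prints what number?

5

Reachable from e4f4: {29a1, 46e7, 4d26, 5b26, a261, e4f4, e587, ed4b}.
Reachable from a261: {29a1, 4d26, a261}.
In e4f4's history but not a261's: {46e7, 5b26, e4f4, e587, ed4b} — 5 commits.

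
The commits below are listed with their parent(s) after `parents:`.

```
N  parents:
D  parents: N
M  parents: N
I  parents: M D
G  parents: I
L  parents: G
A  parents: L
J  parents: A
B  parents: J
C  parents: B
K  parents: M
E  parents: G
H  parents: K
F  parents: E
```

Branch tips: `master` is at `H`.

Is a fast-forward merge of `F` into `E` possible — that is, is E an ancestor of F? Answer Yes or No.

Yes

A fast-forward from E to F is possible iff E is an ancestor of F.
Ancestors of F: {D, E, F, G, I, M, N}.
E is among them, so fast-forward is possible.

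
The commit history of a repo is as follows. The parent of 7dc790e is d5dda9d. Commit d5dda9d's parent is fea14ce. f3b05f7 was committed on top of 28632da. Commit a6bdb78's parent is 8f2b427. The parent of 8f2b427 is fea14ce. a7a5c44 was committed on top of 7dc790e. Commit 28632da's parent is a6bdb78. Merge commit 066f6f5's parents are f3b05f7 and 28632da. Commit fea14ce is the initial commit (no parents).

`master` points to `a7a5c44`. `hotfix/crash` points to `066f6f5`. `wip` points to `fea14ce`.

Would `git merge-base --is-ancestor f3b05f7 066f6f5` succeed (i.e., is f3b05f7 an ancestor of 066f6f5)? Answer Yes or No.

Ancestors of 066f6f5 (commits reachable by following parents): {066f6f5, 28632da, 8f2b427, a6bdb78, f3b05f7, fea14ce}.
f3b05f7 is in that set, so it is an ancestor of 066f6f5.

Yes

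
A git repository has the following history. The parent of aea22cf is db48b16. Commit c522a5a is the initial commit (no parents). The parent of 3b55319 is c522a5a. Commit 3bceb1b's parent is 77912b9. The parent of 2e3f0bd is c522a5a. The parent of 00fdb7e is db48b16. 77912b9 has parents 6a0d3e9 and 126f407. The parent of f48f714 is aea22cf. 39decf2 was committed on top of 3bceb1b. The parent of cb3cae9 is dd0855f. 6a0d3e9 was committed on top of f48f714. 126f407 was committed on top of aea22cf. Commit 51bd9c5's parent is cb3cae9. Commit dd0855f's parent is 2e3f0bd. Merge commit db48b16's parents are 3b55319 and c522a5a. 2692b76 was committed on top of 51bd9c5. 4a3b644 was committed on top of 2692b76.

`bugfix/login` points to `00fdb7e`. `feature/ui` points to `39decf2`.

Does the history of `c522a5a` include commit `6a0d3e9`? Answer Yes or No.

No

Ancestors of c522a5a: {c522a5a}.
6a0d3e9 is not in that set, so it is not an ancestor of c522a5a.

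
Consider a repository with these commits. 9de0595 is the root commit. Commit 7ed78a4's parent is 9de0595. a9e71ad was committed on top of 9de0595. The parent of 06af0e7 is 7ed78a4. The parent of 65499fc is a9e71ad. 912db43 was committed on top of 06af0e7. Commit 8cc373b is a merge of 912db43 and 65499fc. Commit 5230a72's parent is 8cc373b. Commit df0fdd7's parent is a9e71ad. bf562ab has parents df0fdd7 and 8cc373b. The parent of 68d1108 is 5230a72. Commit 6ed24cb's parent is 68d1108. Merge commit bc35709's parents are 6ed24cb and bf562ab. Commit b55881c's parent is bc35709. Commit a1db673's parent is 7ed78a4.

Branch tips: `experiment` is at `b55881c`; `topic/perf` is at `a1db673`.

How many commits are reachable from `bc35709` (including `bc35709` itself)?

13

Walking parent pointers from bc35709: reachable set = {06af0e7, 5230a72, 65499fc, 68d1108, 6ed24cb, 7ed78a4, 8cc373b, 912db43, 9de0595, a9e71ad, bc35709, bf562ab, df0fdd7}.
That is 13 commits.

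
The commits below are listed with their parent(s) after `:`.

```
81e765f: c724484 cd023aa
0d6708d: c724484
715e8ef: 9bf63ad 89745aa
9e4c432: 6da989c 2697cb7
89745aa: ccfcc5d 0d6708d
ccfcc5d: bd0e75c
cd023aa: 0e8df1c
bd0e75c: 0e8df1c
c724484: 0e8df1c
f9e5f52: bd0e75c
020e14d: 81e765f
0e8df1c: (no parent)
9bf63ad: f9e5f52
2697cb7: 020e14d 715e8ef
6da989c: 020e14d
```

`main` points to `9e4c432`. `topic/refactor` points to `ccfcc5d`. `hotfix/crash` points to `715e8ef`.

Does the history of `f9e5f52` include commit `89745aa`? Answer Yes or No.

Ancestors of f9e5f52: {0e8df1c, bd0e75c, f9e5f52}.
89745aa is not in that set, so it is not an ancestor of f9e5f52.

No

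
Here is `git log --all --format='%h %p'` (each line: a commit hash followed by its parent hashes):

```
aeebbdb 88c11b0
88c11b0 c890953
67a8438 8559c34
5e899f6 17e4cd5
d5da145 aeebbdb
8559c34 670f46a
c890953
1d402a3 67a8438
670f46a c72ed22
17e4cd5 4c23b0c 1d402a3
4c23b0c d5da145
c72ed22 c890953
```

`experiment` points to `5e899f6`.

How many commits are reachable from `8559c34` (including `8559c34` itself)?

Walking parent pointers from 8559c34: reachable set = {670f46a, 8559c34, c72ed22, c890953}.
That is 4 commits.

4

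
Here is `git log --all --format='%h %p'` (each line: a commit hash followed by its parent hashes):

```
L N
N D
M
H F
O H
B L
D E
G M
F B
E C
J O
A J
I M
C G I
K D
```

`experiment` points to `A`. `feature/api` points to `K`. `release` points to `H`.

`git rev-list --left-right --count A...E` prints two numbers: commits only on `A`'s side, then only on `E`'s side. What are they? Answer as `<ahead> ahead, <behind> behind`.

Reachable from A: {A, B, C, D, E, F, G, H, I, J, L, M, N, O}.
Reachable from E: {C, E, G, I, M}.
Only in A's history (ahead): {A, B, D, F, H, J, L, N, O} — 9.
Only in E's history (behind): {} — 0.

9 ahead, 0 behind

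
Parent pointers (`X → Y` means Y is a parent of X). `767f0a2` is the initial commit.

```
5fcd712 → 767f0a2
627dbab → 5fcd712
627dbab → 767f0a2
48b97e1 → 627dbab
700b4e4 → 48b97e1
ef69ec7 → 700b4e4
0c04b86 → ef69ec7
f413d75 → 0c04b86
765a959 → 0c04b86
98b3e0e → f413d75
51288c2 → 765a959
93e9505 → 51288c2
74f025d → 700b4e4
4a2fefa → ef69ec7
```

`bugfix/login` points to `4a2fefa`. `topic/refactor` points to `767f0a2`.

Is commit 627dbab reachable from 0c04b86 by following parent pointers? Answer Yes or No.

Yes

Ancestors of 0c04b86 (commits reachable by following parents): {0c04b86, 48b97e1, 5fcd712, 627dbab, 700b4e4, 767f0a2, ef69ec7}.
627dbab is in that set, so it is an ancestor of 0c04b86.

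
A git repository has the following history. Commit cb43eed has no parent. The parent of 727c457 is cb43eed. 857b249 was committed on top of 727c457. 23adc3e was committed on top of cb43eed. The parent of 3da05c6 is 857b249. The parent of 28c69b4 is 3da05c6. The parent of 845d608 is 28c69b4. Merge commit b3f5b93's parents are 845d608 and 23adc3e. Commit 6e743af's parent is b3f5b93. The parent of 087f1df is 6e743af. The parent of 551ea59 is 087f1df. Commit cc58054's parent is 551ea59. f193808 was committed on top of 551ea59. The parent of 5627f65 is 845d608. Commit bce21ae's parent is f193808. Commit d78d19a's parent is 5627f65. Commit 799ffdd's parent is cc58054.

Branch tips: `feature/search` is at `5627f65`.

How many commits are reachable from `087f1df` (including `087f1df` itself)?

Walking parent pointers from 087f1df: reachable set = {087f1df, 23adc3e, 28c69b4, 3da05c6, 6e743af, 727c457, 845d608, 857b249, b3f5b93, cb43eed}.
That is 10 commits.

10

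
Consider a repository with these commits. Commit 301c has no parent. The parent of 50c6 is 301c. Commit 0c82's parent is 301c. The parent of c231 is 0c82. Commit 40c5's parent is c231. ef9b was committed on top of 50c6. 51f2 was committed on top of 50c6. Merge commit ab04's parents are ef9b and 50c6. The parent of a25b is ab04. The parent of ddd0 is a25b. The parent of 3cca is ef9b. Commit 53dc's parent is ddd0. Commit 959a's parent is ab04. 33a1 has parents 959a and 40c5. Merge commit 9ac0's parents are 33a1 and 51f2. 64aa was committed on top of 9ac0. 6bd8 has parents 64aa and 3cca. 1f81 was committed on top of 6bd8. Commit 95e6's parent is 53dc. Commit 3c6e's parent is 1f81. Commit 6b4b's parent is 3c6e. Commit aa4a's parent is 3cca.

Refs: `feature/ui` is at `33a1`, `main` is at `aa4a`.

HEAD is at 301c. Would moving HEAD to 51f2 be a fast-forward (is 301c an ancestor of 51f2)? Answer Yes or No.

Yes

A fast-forward from 301c to 51f2 is possible iff 301c is an ancestor of 51f2.
Ancestors of 51f2: {301c, 50c6, 51f2}.
301c is among them, so fast-forward is possible.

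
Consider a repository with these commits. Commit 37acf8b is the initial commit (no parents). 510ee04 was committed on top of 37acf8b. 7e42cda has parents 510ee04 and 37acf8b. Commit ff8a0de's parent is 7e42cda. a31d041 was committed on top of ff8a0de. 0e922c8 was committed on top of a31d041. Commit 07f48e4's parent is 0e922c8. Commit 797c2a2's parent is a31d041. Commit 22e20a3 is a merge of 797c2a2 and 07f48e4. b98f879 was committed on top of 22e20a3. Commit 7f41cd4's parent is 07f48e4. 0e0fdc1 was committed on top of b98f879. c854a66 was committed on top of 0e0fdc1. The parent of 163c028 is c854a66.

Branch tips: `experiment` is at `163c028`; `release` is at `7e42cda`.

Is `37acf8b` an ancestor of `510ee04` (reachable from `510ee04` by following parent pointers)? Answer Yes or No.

Yes

Ancestors of 510ee04 (commits reachable by following parents): {37acf8b, 510ee04}.
37acf8b is in that set, so it is an ancestor of 510ee04.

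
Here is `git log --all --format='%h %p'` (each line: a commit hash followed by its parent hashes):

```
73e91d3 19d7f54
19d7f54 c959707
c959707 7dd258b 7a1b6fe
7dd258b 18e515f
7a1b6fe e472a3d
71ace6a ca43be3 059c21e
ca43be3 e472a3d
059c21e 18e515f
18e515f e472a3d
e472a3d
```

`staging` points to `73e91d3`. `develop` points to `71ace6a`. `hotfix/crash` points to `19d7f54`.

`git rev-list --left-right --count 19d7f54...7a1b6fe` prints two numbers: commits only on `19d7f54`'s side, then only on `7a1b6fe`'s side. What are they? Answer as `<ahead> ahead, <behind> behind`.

Reachable from 19d7f54: {18e515f, 19d7f54, 7a1b6fe, 7dd258b, c959707, e472a3d}.
Reachable from 7a1b6fe: {7a1b6fe, e472a3d}.
Only in 19d7f54's history (ahead): {18e515f, 19d7f54, 7dd258b, c959707} — 4.
Only in 7a1b6fe's history (behind): {} — 0.

4 ahead, 0 behind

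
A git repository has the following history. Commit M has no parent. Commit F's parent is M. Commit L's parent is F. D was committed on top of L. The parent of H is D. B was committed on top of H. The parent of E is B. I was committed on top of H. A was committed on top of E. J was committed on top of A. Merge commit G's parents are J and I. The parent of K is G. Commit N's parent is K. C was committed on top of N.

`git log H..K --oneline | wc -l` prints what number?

Reachable from K: {A, B, D, E, F, G, H, I, J, K, L, M}.
Reachable from H: {D, F, H, L, M}.
In K's history but not H's: {A, B, E, G, I, J, K} — 7 commits.

7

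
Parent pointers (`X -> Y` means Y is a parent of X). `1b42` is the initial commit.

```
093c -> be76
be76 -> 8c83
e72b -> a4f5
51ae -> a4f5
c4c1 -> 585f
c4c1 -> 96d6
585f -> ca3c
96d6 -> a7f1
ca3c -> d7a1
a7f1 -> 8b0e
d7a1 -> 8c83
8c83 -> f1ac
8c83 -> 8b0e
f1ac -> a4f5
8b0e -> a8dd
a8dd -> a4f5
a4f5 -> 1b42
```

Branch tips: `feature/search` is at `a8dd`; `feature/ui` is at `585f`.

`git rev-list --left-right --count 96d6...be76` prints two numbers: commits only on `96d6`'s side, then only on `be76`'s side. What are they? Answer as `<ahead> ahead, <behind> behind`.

Reachable from 96d6: {1b42, 8b0e, 96d6, a4f5, a7f1, a8dd}.
Reachable from be76: {1b42, 8b0e, 8c83, a4f5, a8dd, be76, f1ac}.
Only in 96d6's history (ahead): {96d6, a7f1} — 2.
Only in be76's history (behind): {8c83, be76, f1ac} — 3.

2 ahead, 3 behind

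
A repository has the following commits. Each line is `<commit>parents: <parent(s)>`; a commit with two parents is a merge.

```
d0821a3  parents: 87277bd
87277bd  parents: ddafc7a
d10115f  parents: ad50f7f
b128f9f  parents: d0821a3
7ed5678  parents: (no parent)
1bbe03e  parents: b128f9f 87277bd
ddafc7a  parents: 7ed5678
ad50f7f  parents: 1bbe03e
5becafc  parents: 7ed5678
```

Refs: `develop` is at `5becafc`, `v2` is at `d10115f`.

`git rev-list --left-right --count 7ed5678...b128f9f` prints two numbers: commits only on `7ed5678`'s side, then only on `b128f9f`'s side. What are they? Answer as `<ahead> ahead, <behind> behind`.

Reachable from 7ed5678: {7ed5678}.
Reachable from b128f9f: {7ed5678, 87277bd, b128f9f, d0821a3, ddafc7a}.
Only in 7ed5678's history (ahead): {} — 0.
Only in b128f9f's history (behind): {87277bd, b128f9f, d0821a3, ddafc7a} — 4.

0 ahead, 4 behind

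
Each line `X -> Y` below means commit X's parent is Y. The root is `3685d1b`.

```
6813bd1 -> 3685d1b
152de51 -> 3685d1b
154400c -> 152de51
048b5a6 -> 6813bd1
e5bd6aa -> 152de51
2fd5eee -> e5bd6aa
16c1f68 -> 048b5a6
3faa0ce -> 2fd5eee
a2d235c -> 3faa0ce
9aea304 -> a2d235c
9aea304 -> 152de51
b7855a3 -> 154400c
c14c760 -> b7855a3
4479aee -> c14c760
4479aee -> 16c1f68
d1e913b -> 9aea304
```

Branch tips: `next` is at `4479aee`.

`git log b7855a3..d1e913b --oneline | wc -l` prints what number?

6

Reachable from d1e913b: {152de51, 2fd5eee, 3685d1b, 3faa0ce, 9aea304, a2d235c, d1e913b, e5bd6aa}.
Reachable from b7855a3: {152de51, 154400c, 3685d1b, b7855a3}.
In d1e913b's history but not b7855a3's: {2fd5eee, 3faa0ce, 9aea304, a2d235c, d1e913b, e5bd6aa} — 6 commits.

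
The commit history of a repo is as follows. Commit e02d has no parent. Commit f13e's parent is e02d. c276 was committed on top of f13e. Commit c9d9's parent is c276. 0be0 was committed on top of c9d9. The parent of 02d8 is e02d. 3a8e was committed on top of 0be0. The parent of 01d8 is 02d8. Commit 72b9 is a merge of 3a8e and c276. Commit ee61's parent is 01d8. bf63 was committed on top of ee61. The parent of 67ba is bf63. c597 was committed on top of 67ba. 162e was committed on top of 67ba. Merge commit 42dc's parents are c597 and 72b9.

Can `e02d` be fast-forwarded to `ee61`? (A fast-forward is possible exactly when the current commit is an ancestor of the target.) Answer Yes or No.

Yes

A fast-forward from e02d to ee61 is possible iff e02d is an ancestor of ee61.
Ancestors of ee61: {01d8, 02d8, e02d, ee61}.
e02d is among them, so fast-forward is possible.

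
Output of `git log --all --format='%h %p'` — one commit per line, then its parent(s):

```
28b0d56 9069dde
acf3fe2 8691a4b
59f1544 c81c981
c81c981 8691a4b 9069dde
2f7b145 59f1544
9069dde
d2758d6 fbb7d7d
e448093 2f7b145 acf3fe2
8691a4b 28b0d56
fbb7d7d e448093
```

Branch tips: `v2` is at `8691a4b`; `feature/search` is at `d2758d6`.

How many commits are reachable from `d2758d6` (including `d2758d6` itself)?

10

Walking parent pointers from d2758d6: reachable set = {28b0d56, 2f7b145, 59f1544, 8691a4b, 9069dde, acf3fe2, c81c981, d2758d6, e448093, fbb7d7d}.
That is 10 commits.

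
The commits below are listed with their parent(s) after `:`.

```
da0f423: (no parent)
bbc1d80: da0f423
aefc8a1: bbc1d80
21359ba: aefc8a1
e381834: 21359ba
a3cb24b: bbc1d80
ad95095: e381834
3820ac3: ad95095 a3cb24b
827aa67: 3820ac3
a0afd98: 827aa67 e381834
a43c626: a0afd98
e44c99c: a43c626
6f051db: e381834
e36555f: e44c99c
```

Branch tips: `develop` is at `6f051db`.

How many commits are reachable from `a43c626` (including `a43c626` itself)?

Walking parent pointers from a43c626: reachable set = {21359ba, 3820ac3, 827aa67, a0afd98, a3cb24b, a43c626, ad95095, aefc8a1, bbc1d80, da0f423, e381834}.
That is 11 commits.

11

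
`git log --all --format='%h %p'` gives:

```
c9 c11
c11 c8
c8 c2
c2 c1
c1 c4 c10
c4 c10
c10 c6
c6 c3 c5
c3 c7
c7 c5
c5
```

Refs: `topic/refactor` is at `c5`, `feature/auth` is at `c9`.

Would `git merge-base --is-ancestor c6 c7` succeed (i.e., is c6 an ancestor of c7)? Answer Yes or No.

No

Ancestors of c7: {c5, c7}.
c6 is not in that set, so it is not an ancestor of c7.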